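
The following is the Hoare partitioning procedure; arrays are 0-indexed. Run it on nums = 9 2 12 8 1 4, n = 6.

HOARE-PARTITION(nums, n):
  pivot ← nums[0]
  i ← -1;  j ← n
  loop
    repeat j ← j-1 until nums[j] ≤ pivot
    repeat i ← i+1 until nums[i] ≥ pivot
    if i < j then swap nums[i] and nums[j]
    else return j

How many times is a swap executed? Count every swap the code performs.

pivot=9
j stops at 5 (4), i stops at 0 (9); swap ⇒ 4 2 12 8 1 9
j stops at 4 (1), i stops at 2 (12); swap ⇒ 4 2 1 8 12 9
j stops at 3, i stops at 4; i≥j ⇒ return 3. nums=4 2 1 8 12 9

2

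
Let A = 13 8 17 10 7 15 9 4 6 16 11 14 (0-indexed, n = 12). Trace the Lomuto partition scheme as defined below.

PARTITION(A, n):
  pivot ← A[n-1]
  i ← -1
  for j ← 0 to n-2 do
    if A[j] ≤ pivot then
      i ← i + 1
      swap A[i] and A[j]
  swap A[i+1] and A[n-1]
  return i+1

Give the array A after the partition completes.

pivot = A[11] = 14; i = -1
j=0: A[0]=13 ≤ 14 → i=0, swap A[0],A[0] (no change) → 13 8 17 10 7 15 9 4 6 16 11 14
j=1: A[1]=8 ≤ 14 → i=1, swap A[1],A[1] (no change) → 13 8 17 10 7 15 9 4 6 16 11 14
j=2: A[2]=17 > 14 → no swap
j=3: A[3]=10 ≤ 14 → i=2, swap A[2],A[3] → 13 8 10 17 7 15 9 4 6 16 11 14
j=4: A[4]=7 ≤ 14 → i=3, swap A[3],A[4] → 13 8 10 7 17 15 9 4 6 16 11 14
j=5: A[5]=15 > 14 → no swap
j=6: A[6]=9 ≤ 14 → i=4, swap A[4],A[6] → 13 8 10 7 9 15 17 4 6 16 11 14
j=7: A[7]=4 ≤ 14 → i=5, swap A[5],A[7] → 13 8 10 7 9 4 17 15 6 16 11 14
j=8: A[8]=6 ≤ 14 → i=6, swap A[6],A[8] → 13 8 10 7 9 4 6 15 17 16 11 14
j=9: A[9]=16 > 14 → no swap
j=10: A[10]=11 ≤ 14 → i=7, swap A[7],A[10] → 13 8 10 7 9 4 6 11 17 16 15 14
final swap A[8],A[11] → 13 8 10 7 9 4 6 11 14 16 15 17; return 8

13 8 10 7 9 4 6 11 14 16 15 17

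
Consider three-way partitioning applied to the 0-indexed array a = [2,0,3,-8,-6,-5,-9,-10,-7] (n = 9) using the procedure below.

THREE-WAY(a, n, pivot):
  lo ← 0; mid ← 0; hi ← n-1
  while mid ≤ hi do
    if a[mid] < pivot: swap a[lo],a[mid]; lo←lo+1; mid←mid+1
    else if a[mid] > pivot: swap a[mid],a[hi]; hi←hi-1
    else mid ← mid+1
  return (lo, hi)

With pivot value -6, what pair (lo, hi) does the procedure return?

pivot = -6; lo=0, mid=0, hi=8
a[mid]=2>-6: swap a[0],a[8]; hi=7 → [-7,0,3,-8,-6,-5,-9,-10,2]
a[mid]=-7<-6: swap a[0],a[0]; lo=1,mid=1 → [-7,0,3,-8,-6,-5,-9,-10,2]
a[mid]=0>-6: swap a[1],a[7]; hi=6 → [-7,-10,3,-8,-6,-5,-9,0,2]
a[mid]=-10<-6: swap a[1],a[1]; lo=2,mid=2 → [-7,-10,3,-8,-6,-5,-9,0,2]
a[mid]=3>-6: swap a[2],a[6]; hi=5 → [-7,-10,-9,-8,-6,-5,3,0,2]
a[mid]=-9<-6: swap a[2],a[2]; lo=3,mid=3 → [-7,-10,-9,-8,-6,-5,3,0,2]
a[mid]=-8<-6: swap a[3],a[3]; lo=4,mid=4 → [-7,-10,-9,-8,-6,-5,3,0,2]
a[mid]=-6=-6: mid=5
a[mid]=-5>-6: swap a[5],a[5]; hi=4 → [-7,-10,-9,-8,-6,-5,3,0,2]
end: lo=4, hi=4; a = [-7,-10,-9,-8,-6,-5,3,0,2]

(4, 4)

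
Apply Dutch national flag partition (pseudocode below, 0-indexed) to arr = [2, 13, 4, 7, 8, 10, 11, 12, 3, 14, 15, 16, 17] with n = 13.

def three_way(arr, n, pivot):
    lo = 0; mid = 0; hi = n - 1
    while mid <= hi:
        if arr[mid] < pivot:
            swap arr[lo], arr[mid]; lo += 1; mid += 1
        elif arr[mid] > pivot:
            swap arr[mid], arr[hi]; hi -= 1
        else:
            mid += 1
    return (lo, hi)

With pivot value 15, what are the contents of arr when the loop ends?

[2, 13, 4, 7, 8, 10, 11, 12, 3, 14, 15, 17, 16]

lo=0 mid=0 hi=12
2<15: swap(0,0), lo=1 mid=1 ⇒ [2, 13, 4, 7, 8, 10, 11, 12, 3, 14, 15, 16, 17]
13<15: swap(1,1), lo=2 mid=2 ⇒ [2, 13, 4, 7, 8, 10, 11, 12, 3, 14, 15, 16, 17]
4<15: swap(2,2), lo=3 mid=3 ⇒ [2, 13, 4, 7, 8, 10, 11, 12, 3, 14, 15, 16, 17]
7<15: swap(3,3), lo=4 mid=4 ⇒ [2, 13, 4, 7, 8, 10, 11, 12, 3, 14, 15, 16, 17]
8<15: swap(4,4), lo=5 mid=5 ⇒ [2, 13, 4, 7, 8, 10, 11, 12, 3, 14, 15, 16, 17]
10<15: swap(5,5), lo=6 mid=6 ⇒ [2, 13, 4, 7, 8, 10, 11, 12, 3, 14, 15, 16, 17]
11<15: swap(6,6), lo=7 mid=7 ⇒ [2, 13, 4, 7, 8, 10, 11, 12, 3, 14, 15, 16, 17]
12<15: swap(7,7), lo=8 mid=8 ⇒ [2, 13, 4, 7, 8, 10, 11, 12, 3, 14, 15, 16, 17]
3<15: swap(8,8), lo=9 mid=9 ⇒ [2, 13, 4, 7, 8, 10, 11, 12, 3, 14, 15, 16, 17]
14<15: swap(9,9), lo=10 mid=10 ⇒ [2, 13, 4, 7, 8, 10, 11, 12, 3, 14, 15, 16, 17]
15=15: mid=11
16>15: swap(11,12), hi=11 ⇒ [2, 13, 4, 7, 8, 10, 11, 12, 3, 14, 15, 17, 16]
17>15: swap(11,11), hi=10 ⇒ [2, 13, 4, 7, 8, 10, 11, 12, 3, 14, 15, 17, 16]
done. lo=10 hi=10; arr=[2, 13, 4, 7, 8, 10, 11, 12, 3, 14, 15, 17, 16]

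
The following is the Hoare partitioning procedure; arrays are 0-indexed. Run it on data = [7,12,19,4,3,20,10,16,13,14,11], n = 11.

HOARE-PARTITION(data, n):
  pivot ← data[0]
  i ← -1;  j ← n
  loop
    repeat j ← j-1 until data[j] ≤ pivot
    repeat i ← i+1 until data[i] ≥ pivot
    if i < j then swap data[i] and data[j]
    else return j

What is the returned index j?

1

pivot=7
j stops at 4 (3), i stops at 0 (7); swap ⇒ [3,12,19,4,7,20,10,16,13,14,11]
j stops at 3 (4), i stops at 1 (12); swap ⇒ [3,4,19,12,7,20,10,16,13,14,11]
j stops at 1, i stops at 2; i≥j ⇒ return 1. data=[3,4,19,12,7,20,10,16,13,14,11]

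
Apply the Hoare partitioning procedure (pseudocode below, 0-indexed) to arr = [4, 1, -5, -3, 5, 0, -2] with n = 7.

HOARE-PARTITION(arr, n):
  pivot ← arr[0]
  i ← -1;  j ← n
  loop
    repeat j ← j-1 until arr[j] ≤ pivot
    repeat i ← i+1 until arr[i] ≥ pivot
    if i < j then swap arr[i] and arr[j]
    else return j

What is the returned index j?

pivot=4
j stops at 6 (-2), i stops at 0 (4); swap ⇒ [-2, 1, -5, -3, 5, 0, 4]
j stops at 5 (0), i stops at 4 (5); swap ⇒ [-2, 1, -5, -3, 0, 5, 4]
j stops at 4, i stops at 5; i≥j ⇒ return 4. arr=[-2, 1, -5, -3, 0, 5, 4]

4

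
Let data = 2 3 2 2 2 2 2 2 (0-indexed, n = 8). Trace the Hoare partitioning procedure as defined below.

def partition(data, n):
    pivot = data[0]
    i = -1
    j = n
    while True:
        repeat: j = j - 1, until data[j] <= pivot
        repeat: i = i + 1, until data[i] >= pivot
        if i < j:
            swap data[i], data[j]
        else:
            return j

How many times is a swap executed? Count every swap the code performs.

4

pivot = data[0] = 2; i = -1, j = 8
j→7 (data[7]=2≤2), i→0 (data[0]=2≥2); i<j, swap → 2 3 2 2 2 2 2 2
j→6 (data[6]=2≤2), i→1 (data[1]=3≥2); i<j, swap → 2 2 2 2 2 2 3 2
j→5 (data[5]=2≤2), i→2 (data[2]=2≥2); i<j, swap → 2 2 2 2 2 2 3 2
j→4 (data[4]=2≤2), i→3 (data[3]=2≥2); i<j, swap → 2 2 2 2 2 2 3 2
j→3, i→4; i≥j, return j=3. data = 2 2 2 2 2 2 3 2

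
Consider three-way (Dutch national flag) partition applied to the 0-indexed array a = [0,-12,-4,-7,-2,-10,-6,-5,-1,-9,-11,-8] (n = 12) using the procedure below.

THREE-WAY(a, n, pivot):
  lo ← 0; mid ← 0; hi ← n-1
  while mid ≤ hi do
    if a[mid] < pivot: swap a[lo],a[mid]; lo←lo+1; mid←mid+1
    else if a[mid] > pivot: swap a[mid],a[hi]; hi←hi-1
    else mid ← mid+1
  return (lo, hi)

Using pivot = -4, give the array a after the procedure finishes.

[-8,-12,-7,-11,-10,-6,-5,-9,-4,-1,-2,0]

pivot = -4; lo=0, mid=0, hi=11
a[mid]=0>-4: swap a[0],a[11]; hi=10 → [-8,-12,-4,-7,-2,-10,-6,-5,-1,-9,-11,0]
a[mid]=-8<-4: swap a[0],a[0]; lo=1,mid=1 → [-8,-12,-4,-7,-2,-10,-6,-5,-1,-9,-11,0]
a[mid]=-12<-4: swap a[1],a[1]; lo=2,mid=2 → [-8,-12,-4,-7,-2,-10,-6,-5,-1,-9,-11,0]
a[mid]=-4=-4: mid=3
a[mid]=-7<-4: swap a[2],a[3]; lo=3,mid=4 → [-8,-12,-7,-4,-2,-10,-6,-5,-1,-9,-11,0]
a[mid]=-2>-4: swap a[4],a[10]; hi=9 → [-8,-12,-7,-4,-11,-10,-6,-5,-1,-9,-2,0]
a[mid]=-11<-4: swap a[3],a[4]; lo=4,mid=5 → [-8,-12,-7,-11,-4,-10,-6,-5,-1,-9,-2,0]
a[mid]=-10<-4: swap a[4],a[5]; lo=5,mid=6 → [-8,-12,-7,-11,-10,-4,-6,-5,-1,-9,-2,0]
a[mid]=-6<-4: swap a[5],a[6]; lo=6,mid=7 → [-8,-12,-7,-11,-10,-6,-4,-5,-1,-9,-2,0]
a[mid]=-5<-4: swap a[6],a[7]; lo=7,mid=8 → [-8,-12,-7,-11,-10,-6,-5,-4,-1,-9,-2,0]
a[mid]=-1>-4: swap a[8],a[9]; hi=8 → [-8,-12,-7,-11,-10,-6,-5,-4,-9,-1,-2,0]
a[mid]=-9<-4: swap a[7],a[8]; lo=8,mid=9 → [-8,-12,-7,-11,-10,-6,-5,-9,-4,-1,-2,0]
end: lo=8, hi=8; a = [-8,-12,-7,-11,-10,-6,-5,-9,-4,-1,-2,0]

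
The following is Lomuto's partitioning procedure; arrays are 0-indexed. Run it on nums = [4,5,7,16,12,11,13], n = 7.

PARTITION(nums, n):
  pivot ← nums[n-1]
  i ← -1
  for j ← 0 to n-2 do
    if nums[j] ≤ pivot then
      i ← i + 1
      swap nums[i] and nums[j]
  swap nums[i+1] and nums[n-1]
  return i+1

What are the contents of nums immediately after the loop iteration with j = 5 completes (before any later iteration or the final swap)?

pivot=13, i=-1
j=0: 4≤13, i=0, swap(0,0) ⇒ [4,5,7,16,12,11,13]
j=1: 5≤13, i=1, swap(1,1) ⇒ [4,5,7,16,12,11,13]
j=2: 7≤13, i=2, swap(2,2) ⇒ [4,5,7,16,12,11,13]
j=3: 16>13, skip
j=4: 12≤13, i=3, swap(3,4) ⇒ [4,5,7,12,16,11,13]
j=5: 11≤13, i=4, swap(4,5) ⇒ [4,5,7,12,11,16,13]
(after j=5) nums = [4,5,7,12,11,16,13]

[4,5,7,12,11,16,13]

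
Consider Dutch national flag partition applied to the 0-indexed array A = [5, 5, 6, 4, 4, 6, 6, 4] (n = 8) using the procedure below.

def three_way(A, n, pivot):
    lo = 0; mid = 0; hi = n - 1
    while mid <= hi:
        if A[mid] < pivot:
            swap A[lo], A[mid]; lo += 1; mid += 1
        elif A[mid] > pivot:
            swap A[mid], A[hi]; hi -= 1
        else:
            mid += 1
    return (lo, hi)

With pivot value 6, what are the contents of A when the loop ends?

[5, 5, 4, 4, 4, 6, 6, 6]

pivot = 6; lo=0, mid=0, hi=7
A[mid]=5<6: swap A[0],A[0]; lo=1,mid=1 → [5, 5, 6, 4, 4, 6, 6, 4]
A[mid]=5<6: swap A[1],A[1]; lo=2,mid=2 → [5, 5, 6, 4, 4, 6, 6, 4]
A[mid]=6=6: mid=3
A[mid]=4<6: swap A[2],A[3]; lo=3,mid=4 → [5, 5, 4, 6, 4, 6, 6, 4]
A[mid]=4<6: swap A[3],A[4]; lo=4,mid=5 → [5, 5, 4, 4, 6, 6, 6, 4]
A[mid]=6=6: mid=6
A[mid]=6=6: mid=7
A[mid]=4<6: swap A[4],A[7]; lo=5,mid=8 → [5, 5, 4, 4, 4, 6, 6, 6]
end: lo=5, hi=7; A = [5, 5, 4, 4, 4, 6, 6, 6]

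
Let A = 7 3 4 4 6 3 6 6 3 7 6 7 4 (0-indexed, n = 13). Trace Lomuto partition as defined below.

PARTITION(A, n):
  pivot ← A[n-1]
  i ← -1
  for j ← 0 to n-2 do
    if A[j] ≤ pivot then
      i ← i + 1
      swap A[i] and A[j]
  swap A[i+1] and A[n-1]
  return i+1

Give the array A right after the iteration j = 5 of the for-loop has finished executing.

3 4 4 3 6 7 6 6 3 7 6 7 4

pivot=4, i=-1
j=0: 7>4, skip
j=1: 3≤4, i=0, swap(0,1) ⇒ 3 7 4 4 6 3 6 6 3 7 6 7 4
j=2: 4≤4, i=1, swap(1,2) ⇒ 3 4 7 4 6 3 6 6 3 7 6 7 4
j=3: 4≤4, i=2, swap(2,3) ⇒ 3 4 4 7 6 3 6 6 3 7 6 7 4
j=4: 6>4, skip
j=5: 3≤4, i=3, swap(3,5) ⇒ 3 4 4 3 6 7 6 6 3 7 6 7 4
(after j=5) A = 3 4 4 3 6 7 6 6 3 7 6 7 4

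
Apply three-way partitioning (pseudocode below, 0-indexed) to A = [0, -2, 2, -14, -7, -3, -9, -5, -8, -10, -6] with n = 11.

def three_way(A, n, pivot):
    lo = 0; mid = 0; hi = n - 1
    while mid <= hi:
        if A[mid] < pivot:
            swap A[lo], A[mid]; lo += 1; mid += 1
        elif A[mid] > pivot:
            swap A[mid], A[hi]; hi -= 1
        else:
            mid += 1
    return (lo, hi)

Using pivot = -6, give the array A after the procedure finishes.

[-10, -8, -14, -7, -9, -6, -5, -3, 2, -2, 0]

pivot = -6; lo=0, mid=0, hi=10
A[mid]=0>-6: swap A[0],A[10]; hi=9 → [-6, -2, 2, -14, -7, -3, -9, -5, -8, -10, 0]
A[mid]=-6=-6: mid=1
A[mid]=-2>-6: swap A[1],A[9]; hi=8 → [-6, -10, 2, -14, -7, -3, -9, -5, -8, -2, 0]
A[mid]=-10<-6: swap A[0],A[1]; lo=1,mid=2 → [-10, -6, 2, -14, -7, -3, -9, -5, -8, -2, 0]
A[mid]=2>-6: swap A[2],A[8]; hi=7 → [-10, -6, -8, -14, -7, -3, -9, -5, 2, -2, 0]
A[mid]=-8<-6: swap A[1],A[2]; lo=2,mid=3 → [-10, -8, -6, -14, -7, -3, -9, -5, 2, -2, 0]
A[mid]=-14<-6: swap A[2],A[3]; lo=3,mid=4 → [-10, -8, -14, -6, -7, -3, -9, -5, 2, -2, 0]
A[mid]=-7<-6: swap A[3],A[4]; lo=4,mid=5 → [-10, -8, -14, -7, -6, -3, -9, -5, 2, -2, 0]
A[mid]=-3>-6: swap A[5],A[7]; hi=6 → [-10, -8, -14, -7, -6, -5, -9, -3, 2, -2, 0]
A[mid]=-5>-6: swap A[5],A[6]; hi=5 → [-10, -8, -14, -7, -6, -9, -5, -3, 2, -2, 0]
A[mid]=-9<-6: swap A[4],A[5]; lo=5,mid=6 → [-10, -8, -14, -7, -9, -6, -5, -3, 2, -2, 0]
end: lo=5, hi=5; A = [-10, -8, -14, -7, -9, -6, -5, -3, 2, -2, 0]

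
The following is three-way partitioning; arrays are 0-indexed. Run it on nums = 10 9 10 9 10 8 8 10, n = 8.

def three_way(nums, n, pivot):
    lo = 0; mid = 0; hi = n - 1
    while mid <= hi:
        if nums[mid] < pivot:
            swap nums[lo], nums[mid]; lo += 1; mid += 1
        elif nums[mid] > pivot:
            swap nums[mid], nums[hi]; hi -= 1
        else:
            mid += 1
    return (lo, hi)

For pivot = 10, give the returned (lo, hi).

pivot = 10; lo=0, mid=0, hi=7
nums[mid]=10=10: mid=1
nums[mid]=9<10: swap nums[0],nums[1]; lo=1,mid=2 → 9 10 10 9 10 8 8 10
nums[mid]=10=10: mid=3
nums[mid]=9<10: swap nums[1],nums[3]; lo=2,mid=4 → 9 9 10 10 10 8 8 10
nums[mid]=10=10: mid=5
nums[mid]=8<10: swap nums[2],nums[5]; lo=3,mid=6 → 9 9 8 10 10 10 8 10
nums[mid]=8<10: swap nums[3],nums[6]; lo=4,mid=7 → 9 9 8 8 10 10 10 10
nums[mid]=10=10: mid=8
end: lo=4, hi=7; nums = 9 9 8 8 10 10 10 10

(4, 7)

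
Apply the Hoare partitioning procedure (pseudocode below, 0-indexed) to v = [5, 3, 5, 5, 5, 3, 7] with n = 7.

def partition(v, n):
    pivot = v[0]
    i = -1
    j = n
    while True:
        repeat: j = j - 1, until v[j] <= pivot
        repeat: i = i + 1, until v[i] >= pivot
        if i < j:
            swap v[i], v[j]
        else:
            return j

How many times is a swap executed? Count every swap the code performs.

pivot=5
j stops at 5 (3), i stops at 0 (5); swap ⇒ [3, 3, 5, 5, 5, 5, 7]
j stops at 4 (5), i stops at 2 (5); swap ⇒ [3, 3, 5, 5, 5, 5, 7]
j stops at 3, i stops at 3; i≥j ⇒ return 3. v=[3, 3, 5, 5, 5, 5, 7]

2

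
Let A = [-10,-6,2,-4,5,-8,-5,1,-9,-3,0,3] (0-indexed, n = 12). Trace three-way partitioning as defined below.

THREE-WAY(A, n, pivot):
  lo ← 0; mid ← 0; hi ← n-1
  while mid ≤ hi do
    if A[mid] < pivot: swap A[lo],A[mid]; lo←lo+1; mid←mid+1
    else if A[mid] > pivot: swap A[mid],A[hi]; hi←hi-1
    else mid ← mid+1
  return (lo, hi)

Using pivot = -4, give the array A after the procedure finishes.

[-10,-6,-9,-5,-8,-4,1,5,-3,0,3,2]

pivot = -4; lo=0, mid=0, hi=11
A[mid]=-10<-4: swap A[0],A[0]; lo=1,mid=1 → [-10,-6,2,-4,5,-8,-5,1,-9,-3,0,3]
A[mid]=-6<-4: swap A[1],A[1]; lo=2,mid=2 → [-10,-6,2,-4,5,-8,-5,1,-9,-3,0,3]
A[mid]=2>-4: swap A[2],A[11]; hi=10 → [-10,-6,3,-4,5,-8,-5,1,-9,-3,0,2]
A[mid]=3>-4: swap A[2],A[10]; hi=9 → [-10,-6,0,-4,5,-8,-5,1,-9,-3,3,2]
A[mid]=0>-4: swap A[2],A[9]; hi=8 → [-10,-6,-3,-4,5,-8,-5,1,-9,0,3,2]
A[mid]=-3>-4: swap A[2],A[8]; hi=7 → [-10,-6,-9,-4,5,-8,-5,1,-3,0,3,2]
A[mid]=-9<-4: swap A[2],A[2]; lo=3,mid=3 → [-10,-6,-9,-4,5,-8,-5,1,-3,0,3,2]
A[mid]=-4=-4: mid=4
A[mid]=5>-4: swap A[4],A[7]; hi=6 → [-10,-6,-9,-4,1,-8,-5,5,-3,0,3,2]
A[mid]=1>-4: swap A[4],A[6]; hi=5 → [-10,-6,-9,-4,-5,-8,1,5,-3,0,3,2]
A[mid]=-5<-4: swap A[3],A[4]; lo=4,mid=5 → [-10,-6,-9,-5,-4,-8,1,5,-3,0,3,2]
A[mid]=-8<-4: swap A[4],A[5]; lo=5,mid=6 → [-10,-6,-9,-5,-8,-4,1,5,-3,0,3,2]
end: lo=5, hi=5; A = [-10,-6,-9,-5,-8,-4,1,5,-3,0,3,2]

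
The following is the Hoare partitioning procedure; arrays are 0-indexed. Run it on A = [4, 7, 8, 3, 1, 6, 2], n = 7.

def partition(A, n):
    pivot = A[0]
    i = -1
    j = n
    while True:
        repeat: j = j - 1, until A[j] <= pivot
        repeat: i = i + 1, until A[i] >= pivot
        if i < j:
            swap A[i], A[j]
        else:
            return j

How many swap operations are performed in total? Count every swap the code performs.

pivot = A[0] = 4; i = -1, j = 7
j→6 (A[6]=2≤4), i→0 (A[0]=4≥4); i<j, swap → [2, 7, 8, 3, 1, 6, 4]
j→4 (A[4]=1≤4), i→1 (A[1]=7≥4); i<j, swap → [2, 1, 8, 3, 7, 6, 4]
j→3 (A[3]=3≤4), i→2 (A[2]=8≥4); i<j, swap → [2, 1, 3, 8, 7, 6, 4]
j→2, i→3; i≥j, return j=2. A = [2, 1, 3, 8, 7, 6, 4]

3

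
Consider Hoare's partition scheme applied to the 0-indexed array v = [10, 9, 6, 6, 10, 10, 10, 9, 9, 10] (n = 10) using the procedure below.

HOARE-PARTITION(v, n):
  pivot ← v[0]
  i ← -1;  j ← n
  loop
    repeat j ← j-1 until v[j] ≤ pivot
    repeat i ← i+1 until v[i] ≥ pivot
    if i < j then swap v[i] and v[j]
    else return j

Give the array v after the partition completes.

pivot=10
j stops at 9 (10), i stops at 0 (10); swap ⇒ [10, 9, 6, 6, 10, 10, 10, 9, 9, 10]
j stops at 8 (9), i stops at 4 (10); swap ⇒ [10, 9, 6, 6, 9, 10, 10, 9, 10, 10]
j stops at 7 (9), i stops at 5 (10); swap ⇒ [10, 9, 6, 6, 9, 9, 10, 10, 10, 10]
j stops at 6, i stops at 6; i≥j ⇒ return 6. v=[10, 9, 6, 6, 9, 9, 10, 10, 10, 10]

[10, 9, 6, 6, 9, 9, 10, 10, 10, 10]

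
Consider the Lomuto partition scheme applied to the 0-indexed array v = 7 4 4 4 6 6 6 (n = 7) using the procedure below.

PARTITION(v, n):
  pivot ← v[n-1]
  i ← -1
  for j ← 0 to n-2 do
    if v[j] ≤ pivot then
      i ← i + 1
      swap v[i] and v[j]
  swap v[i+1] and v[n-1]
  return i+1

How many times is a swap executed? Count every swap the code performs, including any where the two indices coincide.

6

pivot=6, i=-1
j=0: 7>6, skip
j=1: 4≤6, i=0, swap(0,1) ⇒ 4 7 4 4 6 6 6
j=2: 4≤6, i=1, swap(1,2) ⇒ 4 4 7 4 6 6 6
j=3: 4≤6, i=2, swap(2,3) ⇒ 4 4 4 7 6 6 6
j=4: 6≤6, i=3, swap(3,4) ⇒ 4 4 4 6 7 6 6
j=5: 6≤6, i=4, swap(4,5) ⇒ 4 4 4 6 6 7 6
swap(5,6) ⇒ 4 4 4 6 6 6 7; return 5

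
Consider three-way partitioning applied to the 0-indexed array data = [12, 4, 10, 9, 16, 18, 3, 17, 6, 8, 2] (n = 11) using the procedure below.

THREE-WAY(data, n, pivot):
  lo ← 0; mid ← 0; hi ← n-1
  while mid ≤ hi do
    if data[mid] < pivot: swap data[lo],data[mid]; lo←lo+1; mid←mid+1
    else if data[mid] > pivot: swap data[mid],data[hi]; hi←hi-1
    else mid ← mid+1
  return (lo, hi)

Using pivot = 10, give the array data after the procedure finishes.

[2, 4, 9, 8, 6, 3, 10, 17, 18, 16, 12]

pivot = 10; lo=0, mid=0, hi=10
data[mid]=12>10: swap data[0],data[10]; hi=9 → [2, 4, 10, 9, 16, 18, 3, 17, 6, 8, 12]
data[mid]=2<10: swap data[0],data[0]; lo=1,mid=1 → [2, 4, 10, 9, 16, 18, 3, 17, 6, 8, 12]
data[mid]=4<10: swap data[1],data[1]; lo=2,mid=2 → [2, 4, 10, 9, 16, 18, 3, 17, 6, 8, 12]
data[mid]=10=10: mid=3
data[mid]=9<10: swap data[2],data[3]; lo=3,mid=4 → [2, 4, 9, 10, 16, 18, 3, 17, 6, 8, 12]
data[mid]=16>10: swap data[4],data[9]; hi=8 → [2, 4, 9, 10, 8, 18, 3, 17, 6, 16, 12]
data[mid]=8<10: swap data[3],data[4]; lo=4,mid=5 → [2, 4, 9, 8, 10, 18, 3, 17, 6, 16, 12]
data[mid]=18>10: swap data[5],data[8]; hi=7 → [2, 4, 9, 8, 10, 6, 3, 17, 18, 16, 12]
data[mid]=6<10: swap data[4],data[5]; lo=5,mid=6 → [2, 4, 9, 8, 6, 10, 3, 17, 18, 16, 12]
data[mid]=3<10: swap data[5],data[6]; lo=6,mid=7 → [2, 4, 9, 8, 6, 3, 10, 17, 18, 16, 12]
data[mid]=17>10: swap data[7],data[7]; hi=6 → [2, 4, 9, 8, 6, 3, 10, 17, 18, 16, 12]
end: lo=6, hi=6; data = [2, 4, 9, 8, 6, 3, 10, 17, 18, 16, 12]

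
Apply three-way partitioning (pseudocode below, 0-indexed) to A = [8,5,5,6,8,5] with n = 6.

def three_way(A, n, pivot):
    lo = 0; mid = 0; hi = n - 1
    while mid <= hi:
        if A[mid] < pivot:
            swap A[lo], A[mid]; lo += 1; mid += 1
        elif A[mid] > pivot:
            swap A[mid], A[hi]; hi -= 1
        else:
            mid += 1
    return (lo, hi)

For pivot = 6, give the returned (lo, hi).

lo=0 mid=0 hi=5
8>6: swap(0,5), hi=4 ⇒ [5,5,5,6,8,8]
5<6: swap(0,0), lo=1 mid=1 ⇒ [5,5,5,6,8,8]
5<6: swap(1,1), lo=2 mid=2 ⇒ [5,5,5,6,8,8]
5<6: swap(2,2), lo=3 mid=3 ⇒ [5,5,5,6,8,8]
6=6: mid=4
8>6: swap(4,4), hi=3 ⇒ [5,5,5,6,8,8]
done. lo=3 hi=3; A=[5,5,5,6,8,8]

(3, 3)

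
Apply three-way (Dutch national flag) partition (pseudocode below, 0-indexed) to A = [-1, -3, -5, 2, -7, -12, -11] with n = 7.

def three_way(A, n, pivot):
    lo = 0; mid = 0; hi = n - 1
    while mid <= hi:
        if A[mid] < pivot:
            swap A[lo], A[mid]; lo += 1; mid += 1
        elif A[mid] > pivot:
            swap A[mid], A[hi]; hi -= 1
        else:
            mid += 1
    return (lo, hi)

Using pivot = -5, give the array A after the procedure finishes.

[-11, -12, -7, -5, 2, -3, -1]

pivot = -5; lo=0, mid=0, hi=6
A[mid]=-1>-5: swap A[0],A[6]; hi=5 → [-11, -3, -5, 2, -7, -12, -1]
A[mid]=-11<-5: swap A[0],A[0]; lo=1,mid=1 → [-11, -3, -5, 2, -7, -12, -1]
A[mid]=-3>-5: swap A[1],A[5]; hi=4 → [-11, -12, -5, 2, -7, -3, -1]
A[mid]=-12<-5: swap A[1],A[1]; lo=2,mid=2 → [-11, -12, -5, 2, -7, -3, -1]
A[mid]=-5=-5: mid=3
A[mid]=2>-5: swap A[3],A[4]; hi=3 → [-11, -12, -5, -7, 2, -3, -1]
A[mid]=-7<-5: swap A[2],A[3]; lo=3,mid=4 → [-11, -12, -7, -5, 2, -3, -1]
end: lo=3, hi=3; A = [-11, -12, -7, -5, 2, -3, -1]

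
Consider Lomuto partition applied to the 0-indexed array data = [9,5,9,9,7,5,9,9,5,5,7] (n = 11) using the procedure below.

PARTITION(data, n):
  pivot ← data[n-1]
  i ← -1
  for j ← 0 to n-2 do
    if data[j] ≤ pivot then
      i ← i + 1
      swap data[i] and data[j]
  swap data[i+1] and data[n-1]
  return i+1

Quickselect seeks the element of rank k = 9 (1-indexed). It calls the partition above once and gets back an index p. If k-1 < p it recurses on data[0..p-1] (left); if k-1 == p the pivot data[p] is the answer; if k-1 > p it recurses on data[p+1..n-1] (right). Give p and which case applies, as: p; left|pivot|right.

pivot = data[10] = 7; i = -1
j=0: data[0]=9 > 7 → no swap
j=1: data[1]=5 ≤ 7 → i=0, swap data[0],data[1] → [5,9,9,9,7,5,9,9,5,5,7]
j=2: data[2]=9 > 7 → no swap
j=3: data[3]=9 > 7 → no swap
j=4: data[4]=7 ≤ 7 → i=1, swap data[1],data[4] → [5,7,9,9,9,5,9,9,5,5,7]
j=5: data[5]=5 ≤ 7 → i=2, swap data[2],data[5] → [5,7,5,9,9,9,9,9,5,5,7]
j=6: data[6]=9 > 7 → no swap
j=7: data[7]=9 > 7 → no swap
j=8: data[8]=5 ≤ 7 → i=3, swap data[3],data[8] → [5,7,5,5,9,9,9,9,9,5,7]
j=9: data[9]=5 ≤ 7 → i=4, swap data[4],data[9] → [5,7,5,5,5,9,9,9,9,9,7]
final swap data[5],data[10] → [5,7,5,5,5,7,9,9,9,9,9]; return 5
p = 5; k-1 = 8 > 5 ⇒ right

5; right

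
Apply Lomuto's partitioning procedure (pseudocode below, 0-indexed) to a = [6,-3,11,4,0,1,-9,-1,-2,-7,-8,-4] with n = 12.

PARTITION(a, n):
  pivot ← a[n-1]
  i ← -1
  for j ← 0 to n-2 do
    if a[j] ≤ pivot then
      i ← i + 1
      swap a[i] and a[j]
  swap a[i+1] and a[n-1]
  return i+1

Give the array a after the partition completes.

pivot=-4, i=-1
j=0: 6>-4, skip
j=1: -3>-4, skip
j=2: 11>-4, skip
j=3: 4>-4, skip
j=4: 0>-4, skip
j=5: 1>-4, skip
j=6: -9≤-4, i=0, swap(0,6) ⇒ [-9,-3,11,4,0,1,6,-1,-2,-7,-8,-4]
j=7: -1>-4, skip
j=8: -2>-4, skip
j=9: -7≤-4, i=1, swap(1,9) ⇒ [-9,-7,11,4,0,1,6,-1,-2,-3,-8,-4]
j=10: -8≤-4, i=2, swap(2,10) ⇒ [-9,-7,-8,4,0,1,6,-1,-2,-3,11,-4]
swap(3,11) ⇒ [-9,-7,-8,-4,0,1,6,-1,-2,-3,11,4]; return 3

[-9,-7,-8,-4,0,1,6,-1,-2,-3,11,4]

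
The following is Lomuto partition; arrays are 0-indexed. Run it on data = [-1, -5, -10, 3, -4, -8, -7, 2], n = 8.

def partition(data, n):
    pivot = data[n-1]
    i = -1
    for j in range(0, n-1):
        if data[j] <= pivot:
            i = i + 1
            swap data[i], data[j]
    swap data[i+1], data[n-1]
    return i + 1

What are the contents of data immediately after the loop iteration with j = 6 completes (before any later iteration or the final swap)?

pivot=2, i=-1
j=0: -1≤2, i=0, swap(0,0) ⇒ [-1, -5, -10, 3, -4, -8, -7, 2]
j=1: -5≤2, i=1, swap(1,1) ⇒ [-1, -5, -10, 3, -4, -8, -7, 2]
j=2: -10≤2, i=2, swap(2,2) ⇒ [-1, -5, -10, 3, -4, -8, -7, 2]
j=3: 3>2, skip
j=4: -4≤2, i=3, swap(3,4) ⇒ [-1, -5, -10, -4, 3, -8, -7, 2]
j=5: -8≤2, i=4, swap(4,5) ⇒ [-1, -5, -10, -4, -8, 3, -7, 2]
j=6: -7≤2, i=5, swap(5,6) ⇒ [-1, -5, -10, -4, -8, -7, 3, 2]
(after j=6) data = [-1, -5, -10, -4, -8, -7, 3, 2]

[-1, -5, -10, -4, -8, -7, 3, 2]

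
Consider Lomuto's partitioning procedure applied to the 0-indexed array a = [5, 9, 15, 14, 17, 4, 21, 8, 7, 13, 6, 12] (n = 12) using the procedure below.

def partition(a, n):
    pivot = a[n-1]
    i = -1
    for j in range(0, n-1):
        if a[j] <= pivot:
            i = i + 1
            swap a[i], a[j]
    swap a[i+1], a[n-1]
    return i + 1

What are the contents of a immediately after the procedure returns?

pivot = a[11] = 12; i = -1
j=0: a[0]=5 ≤ 12 → i=0, swap a[0],a[0] (no change) → [5, 9, 15, 14, 17, 4, 21, 8, 7, 13, 6, 12]
j=1: a[1]=9 ≤ 12 → i=1, swap a[1],a[1] (no change) → [5, 9, 15, 14, 17, 4, 21, 8, 7, 13, 6, 12]
j=2: a[2]=15 > 12 → no swap
j=3: a[3]=14 > 12 → no swap
j=4: a[4]=17 > 12 → no swap
j=5: a[5]=4 ≤ 12 → i=2, swap a[2],a[5] → [5, 9, 4, 14, 17, 15, 21, 8, 7, 13, 6, 12]
j=6: a[6]=21 > 12 → no swap
j=7: a[7]=8 ≤ 12 → i=3, swap a[3],a[7] → [5, 9, 4, 8, 17, 15, 21, 14, 7, 13, 6, 12]
j=8: a[8]=7 ≤ 12 → i=4, swap a[4],a[8] → [5, 9, 4, 8, 7, 15, 21, 14, 17, 13, 6, 12]
j=9: a[9]=13 > 12 → no swap
j=10: a[10]=6 ≤ 12 → i=5, swap a[5],a[10] → [5, 9, 4, 8, 7, 6, 21, 14, 17, 13, 15, 12]
final swap a[6],a[11] → [5, 9, 4, 8, 7, 6, 12, 14, 17, 13, 15, 21]; return 6

[5, 9, 4, 8, 7, 6, 12, 14, 17, 13, 15, 21]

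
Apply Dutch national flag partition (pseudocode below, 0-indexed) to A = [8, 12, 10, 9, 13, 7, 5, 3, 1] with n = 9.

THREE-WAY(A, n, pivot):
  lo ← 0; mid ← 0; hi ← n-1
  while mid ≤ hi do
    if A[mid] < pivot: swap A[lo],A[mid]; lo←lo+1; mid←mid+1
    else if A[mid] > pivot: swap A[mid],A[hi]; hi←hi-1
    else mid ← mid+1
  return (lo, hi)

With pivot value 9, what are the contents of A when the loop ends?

lo=0 mid=0 hi=8
8<9: swap(0,0), lo=1 mid=1 ⇒ [8, 12, 10, 9, 13, 7, 5, 3, 1]
12>9: swap(1,8), hi=7 ⇒ [8, 1, 10, 9, 13, 7, 5, 3, 12]
1<9: swap(1,1), lo=2 mid=2 ⇒ [8, 1, 10, 9, 13, 7, 5, 3, 12]
10>9: swap(2,7), hi=6 ⇒ [8, 1, 3, 9, 13, 7, 5, 10, 12]
3<9: swap(2,2), lo=3 mid=3 ⇒ [8, 1, 3, 9, 13, 7, 5, 10, 12]
9=9: mid=4
13>9: swap(4,6), hi=5 ⇒ [8, 1, 3, 9, 5, 7, 13, 10, 12]
5<9: swap(3,4), lo=4 mid=5 ⇒ [8, 1, 3, 5, 9, 7, 13, 10, 12]
7<9: swap(4,5), lo=5 mid=6 ⇒ [8, 1, 3, 5, 7, 9, 13, 10, 12]
done. lo=5 hi=5; A=[8, 1, 3, 5, 7, 9, 13, 10, 12]

[8, 1, 3, 5, 7, 9, 13, 10, 12]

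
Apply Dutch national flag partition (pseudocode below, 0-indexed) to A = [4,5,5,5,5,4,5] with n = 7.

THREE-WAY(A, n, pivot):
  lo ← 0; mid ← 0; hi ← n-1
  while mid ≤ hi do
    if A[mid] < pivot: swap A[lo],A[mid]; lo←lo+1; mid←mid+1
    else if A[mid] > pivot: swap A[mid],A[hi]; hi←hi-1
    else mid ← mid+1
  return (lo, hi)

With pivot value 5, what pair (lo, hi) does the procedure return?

pivot = 5; lo=0, mid=0, hi=6
A[mid]=4<5: swap A[0],A[0]; lo=1,mid=1 → [4,5,5,5,5,4,5]
A[mid]=5=5: mid=2
A[mid]=5=5: mid=3
A[mid]=5=5: mid=4
A[mid]=5=5: mid=5
A[mid]=4<5: swap A[1],A[5]; lo=2,mid=6 → [4,4,5,5,5,5,5]
A[mid]=5=5: mid=7
end: lo=2, hi=6; A = [4,4,5,5,5,5,5]

(2, 6)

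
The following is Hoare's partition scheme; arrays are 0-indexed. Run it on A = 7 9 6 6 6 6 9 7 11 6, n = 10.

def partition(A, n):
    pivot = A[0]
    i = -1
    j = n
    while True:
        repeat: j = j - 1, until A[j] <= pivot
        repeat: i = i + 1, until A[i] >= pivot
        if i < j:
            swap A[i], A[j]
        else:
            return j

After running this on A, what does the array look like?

6 7 6 6 6 6 9 9 11 7

pivot=7
j stops at 9 (6), i stops at 0 (7); swap ⇒ 6 9 6 6 6 6 9 7 11 7
j stops at 7 (7), i stops at 1 (9); swap ⇒ 6 7 6 6 6 6 9 9 11 7
j stops at 5, i stops at 6; i≥j ⇒ return 5. A=6 7 6 6 6 6 9 9 11 7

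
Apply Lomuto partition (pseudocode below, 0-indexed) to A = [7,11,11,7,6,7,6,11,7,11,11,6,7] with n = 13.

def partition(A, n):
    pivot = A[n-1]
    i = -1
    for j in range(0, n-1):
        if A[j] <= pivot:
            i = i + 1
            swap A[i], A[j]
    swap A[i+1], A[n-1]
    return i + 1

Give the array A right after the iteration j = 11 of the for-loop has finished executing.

[7,7,6,7,6,7,6,11,11,11,11,11,7]

pivot = A[12] = 7; i = -1
j=0: A[0]=7 ≤ 7 → i=0, swap A[0],A[0] (no change) → [7,11,11,7,6,7,6,11,7,11,11,6,7]
j=1: A[1]=11 > 7 → no swap
j=2: A[2]=11 > 7 → no swap
j=3: A[3]=7 ≤ 7 → i=1, swap A[1],A[3] → [7,7,11,11,6,7,6,11,7,11,11,6,7]
j=4: A[4]=6 ≤ 7 → i=2, swap A[2],A[4] → [7,7,6,11,11,7,6,11,7,11,11,6,7]
j=5: A[5]=7 ≤ 7 → i=3, swap A[3],A[5] → [7,7,6,7,11,11,6,11,7,11,11,6,7]
j=6: A[6]=6 ≤ 7 → i=4, swap A[4],A[6] → [7,7,6,7,6,11,11,11,7,11,11,6,7]
j=7: A[7]=11 > 7 → no swap
j=8: A[8]=7 ≤ 7 → i=5, swap A[5],A[8] → [7,7,6,7,6,7,11,11,11,11,11,6,7]
j=9: A[9]=11 > 7 → no swap
j=10: A[10]=11 > 7 → no swap
j=11: A[11]=6 ≤ 7 → i=6, swap A[6],A[11] → [7,7,6,7,6,7,6,11,11,11,11,11,7]
(after j=11) A = [7,7,6,7,6,7,6,11,11,11,11,11,7]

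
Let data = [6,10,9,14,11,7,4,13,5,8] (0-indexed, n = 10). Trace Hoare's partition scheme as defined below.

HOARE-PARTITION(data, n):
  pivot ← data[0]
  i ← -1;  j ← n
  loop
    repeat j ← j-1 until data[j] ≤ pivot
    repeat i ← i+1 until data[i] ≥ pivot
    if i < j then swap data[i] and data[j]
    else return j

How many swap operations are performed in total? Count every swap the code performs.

2

pivot = data[0] = 6; i = -1, j = 10
j→8 (data[8]=5≤6), i→0 (data[0]=6≥6); i<j, swap → [5,10,9,14,11,7,4,13,6,8]
j→6 (data[6]=4≤6), i→1 (data[1]=10≥6); i<j, swap → [5,4,9,14,11,7,10,13,6,8]
j→1, i→2; i≥j, return j=1. data = [5,4,9,14,11,7,10,13,6,8]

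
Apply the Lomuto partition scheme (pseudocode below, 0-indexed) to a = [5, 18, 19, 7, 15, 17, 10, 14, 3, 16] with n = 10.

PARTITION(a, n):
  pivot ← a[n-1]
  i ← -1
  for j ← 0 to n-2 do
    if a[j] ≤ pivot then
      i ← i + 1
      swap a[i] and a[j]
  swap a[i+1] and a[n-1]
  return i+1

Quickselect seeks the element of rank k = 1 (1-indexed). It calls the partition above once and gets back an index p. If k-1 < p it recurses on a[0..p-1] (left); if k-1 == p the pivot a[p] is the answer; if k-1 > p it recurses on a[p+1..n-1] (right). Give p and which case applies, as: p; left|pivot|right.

pivot = a[9] = 16; i = -1
j=0: a[0]=5 ≤ 16 → i=0, swap a[0],a[0] (no change) → [5, 18, 19, 7, 15, 17, 10, 14, 3, 16]
j=1: a[1]=18 > 16 → no swap
j=2: a[2]=19 > 16 → no swap
j=3: a[3]=7 ≤ 16 → i=1, swap a[1],a[3] → [5, 7, 19, 18, 15, 17, 10, 14, 3, 16]
j=4: a[4]=15 ≤ 16 → i=2, swap a[2],a[4] → [5, 7, 15, 18, 19, 17, 10, 14, 3, 16]
j=5: a[5]=17 > 16 → no swap
j=6: a[6]=10 ≤ 16 → i=3, swap a[3],a[6] → [5, 7, 15, 10, 19, 17, 18, 14, 3, 16]
j=7: a[7]=14 ≤ 16 → i=4, swap a[4],a[7] → [5, 7, 15, 10, 14, 17, 18, 19, 3, 16]
j=8: a[8]=3 ≤ 16 → i=5, swap a[5],a[8] → [5, 7, 15, 10, 14, 3, 18, 19, 17, 16]
final swap a[6],a[9] → [5, 7, 15, 10, 14, 3, 16, 19, 17, 18]; return 6
p = 6; k-1 = 0 < 6 ⇒ left

6; left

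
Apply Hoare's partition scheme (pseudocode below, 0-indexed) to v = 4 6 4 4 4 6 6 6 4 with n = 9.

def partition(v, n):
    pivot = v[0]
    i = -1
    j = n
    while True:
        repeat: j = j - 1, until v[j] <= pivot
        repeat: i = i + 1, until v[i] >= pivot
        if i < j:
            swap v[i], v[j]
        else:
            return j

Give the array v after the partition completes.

4 4 4 4 6 6 6 6 4

pivot = v[0] = 4; i = -1, j = 9
j→8 (v[8]=4≤4), i→0 (v[0]=4≥4); i<j, swap → 4 6 4 4 4 6 6 6 4
j→4 (v[4]=4≤4), i→1 (v[1]=6≥4); i<j, swap → 4 4 4 4 6 6 6 6 4
j→3 (v[3]=4≤4), i→2 (v[2]=4≥4); i<j, swap → 4 4 4 4 6 6 6 6 4
j→2, i→3; i≥j, return j=2. v = 4 4 4 4 6 6 6 6 4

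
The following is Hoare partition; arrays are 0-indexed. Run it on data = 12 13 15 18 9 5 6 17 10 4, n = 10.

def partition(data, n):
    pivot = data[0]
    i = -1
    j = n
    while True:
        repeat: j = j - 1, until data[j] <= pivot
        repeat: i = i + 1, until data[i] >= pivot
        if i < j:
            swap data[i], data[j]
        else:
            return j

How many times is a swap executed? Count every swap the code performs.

4

pivot = data[0] = 12; i = -1, j = 10
j→9 (data[9]=4≤12), i→0 (data[0]=12≥12); i<j, swap → 4 13 15 18 9 5 6 17 10 12
j→8 (data[8]=10≤12), i→1 (data[1]=13≥12); i<j, swap → 4 10 15 18 9 5 6 17 13 12
j→6 (data[6]=6≤12), i→2 (data[2]=15≥12); i<j, swap → 4 10 6 18 9 5 15 17 13 12
j→5 (data[5]=5≤12), i→3 (data[3]=18≥12); i<j, swap → 4 10 6 5 9 18 15 17 13 12
j→4, i→5; i≥j, return j=4. data = 4 10 6 5 9 18 15 17 13 12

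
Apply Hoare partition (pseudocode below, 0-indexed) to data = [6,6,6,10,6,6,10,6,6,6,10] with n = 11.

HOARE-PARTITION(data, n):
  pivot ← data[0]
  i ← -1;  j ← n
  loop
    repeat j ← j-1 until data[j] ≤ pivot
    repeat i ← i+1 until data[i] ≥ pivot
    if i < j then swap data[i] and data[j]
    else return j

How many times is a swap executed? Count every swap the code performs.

pivot=6
j stops at 9 (6), i stops at 0 (6); swap ⇒ [6,6,6,10,6,6,10,6,6,6,10]
j stops at 8 (6), i stops at 1 (6); swap ⇒ [6,6,6,10,6,6,10,6,6,6,10]
j stops at 7 (6), i stops at 2 (6); swap ⇒ [6,6,6,10,6,6,10,6,6,6,10]
j stops at 5 (6), i stops at 3 (10); swap ⇒ [6,6,6,6,6,10,10,6,6,6,10]
j stops at 4, i stops at 4; i≥j ⇒ return 4. data=[6,6,6,6,6,10,10,6,6,6,10]

4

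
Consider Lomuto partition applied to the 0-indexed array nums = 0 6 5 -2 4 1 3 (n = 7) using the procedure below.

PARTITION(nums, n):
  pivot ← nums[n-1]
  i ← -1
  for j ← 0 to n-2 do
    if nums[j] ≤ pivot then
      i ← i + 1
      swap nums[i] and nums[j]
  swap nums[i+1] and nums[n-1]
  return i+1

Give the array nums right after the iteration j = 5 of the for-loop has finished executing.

pivot=3, i=-1
j=0: 0≤3, i=0, swap(0,0) ⇒ 0 6 5 -2 4 1 3
j=1: 6>3, skip
j=2: 5>3, skip
j=3: -2≤3, i=1, swap(1,3) ⇒ 0 -2 5 6 4 1 3
j=4: 4>3, skip
j=5: 1≤3, i=2, swap(2,5) ⇒ 0 -2 1 6 4 5 3
(after j=5) nums = 0 -2 1 6 4 5 3

0 -2 1 6 4 5 3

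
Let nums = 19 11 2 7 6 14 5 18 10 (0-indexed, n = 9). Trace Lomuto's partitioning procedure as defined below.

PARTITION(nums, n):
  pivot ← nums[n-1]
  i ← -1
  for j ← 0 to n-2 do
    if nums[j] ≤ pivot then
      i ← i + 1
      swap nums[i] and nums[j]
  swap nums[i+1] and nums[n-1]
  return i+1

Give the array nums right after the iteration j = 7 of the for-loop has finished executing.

pivot = nums[8] = 10; i = -1
j=0: nums[0]=19 > 10 → no swap
j=1: nums[1]=11 > 10 → no swap
j=2: nums[2]=2 ≤ 10 → i=0, swap nums[0],nums[2] → 2 11 19 7 6 14 5 18 10
j=3: nums[3]=7 ≤ 10 → i=1, swap nums[1],nums[3] → 2 7 19 11 6 14 5 18 10
j=4: nums[4]=6 ≤ 10 → i=2, swap nums[2],nums[4] → 2 7 6 11 19 14 5 18 10
j=5: nums[5]=14 > 10 → no swap
j=6: nums[6]=5 ≤ 10 → i=3, swap nums[3],nums[6] → 2 7 6 5 19 14 11 18 10
j=7: nums[7]=18 > 10 → no swap
(after j=7) nums = 2 7 6 5 19 14 11 18 10

2 7 6 5 19 14 11 18 10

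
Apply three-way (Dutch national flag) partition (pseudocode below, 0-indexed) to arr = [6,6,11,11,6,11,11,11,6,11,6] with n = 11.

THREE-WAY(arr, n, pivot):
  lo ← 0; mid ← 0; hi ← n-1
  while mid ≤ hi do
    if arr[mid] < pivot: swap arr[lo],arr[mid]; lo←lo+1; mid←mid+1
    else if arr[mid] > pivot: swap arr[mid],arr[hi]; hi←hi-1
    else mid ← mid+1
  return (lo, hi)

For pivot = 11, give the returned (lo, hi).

pivot = 11; lo=0, mid=0, hi=10
arr[mid]=6<11: swap arr[0],arr[0]; lo=1,mid=1 → [6,6,11,11,6,11,11,11,6,11,6]
arr[mid]=6<11: swap arr[1],arr[1]; lo=2,mid=2 → [6,6,11,11,6,11,11,11,6,11,6]
arr[mid]=11=11: mid=3
arr[mid]=11=11: mid=4
arr[mid]=6<11: swap arr[2],arr[4]; lo=3,mid=5 → [6,6,6,11,11,11,11,11,6,11,6]
arr[mid]=11=11: mid=6
arr[mid]=11=11: mid=7
arr[mid]=11=11: mid=8
arr[mid]=6<11: swap arr[3],arr[8]; lo=4,mid=9 → [6,6,6,6,11,11,11,11,11,11,6]
arr[mid]=11=11: mid=10
arr[mid]=6<11: swap arr[4],arr[10]; lo=5,mid=11 → [6,6,6,6,6,11,11,11,11,11,11]
end: lo=5, hi=10; arr = [6,6,6,6,6,11,11,11,11,11,11]

(5, 10)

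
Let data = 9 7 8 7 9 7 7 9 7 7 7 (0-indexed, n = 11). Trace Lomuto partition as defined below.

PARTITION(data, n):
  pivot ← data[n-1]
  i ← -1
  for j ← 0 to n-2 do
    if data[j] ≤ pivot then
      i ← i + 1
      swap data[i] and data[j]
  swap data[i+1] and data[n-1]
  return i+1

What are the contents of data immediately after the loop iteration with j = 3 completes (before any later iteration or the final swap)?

pivot=7, i=-1
j=0: 9>7, skip
j=1: 7≤7, i=0, swap(0,1) ⇒ 7 9 8 7 9 7 7 9 7 7 7
j=2: 8>7, skip
j=3: 7≤7, i=1, swap(1,3) ⇒ 7 7 8 9 9 7 7 9 7 7 7
(after j=3) data = 7 7 8 9 9 7 7 9 7 7 7

7 7 8 9 9 7 7 9 7 7 7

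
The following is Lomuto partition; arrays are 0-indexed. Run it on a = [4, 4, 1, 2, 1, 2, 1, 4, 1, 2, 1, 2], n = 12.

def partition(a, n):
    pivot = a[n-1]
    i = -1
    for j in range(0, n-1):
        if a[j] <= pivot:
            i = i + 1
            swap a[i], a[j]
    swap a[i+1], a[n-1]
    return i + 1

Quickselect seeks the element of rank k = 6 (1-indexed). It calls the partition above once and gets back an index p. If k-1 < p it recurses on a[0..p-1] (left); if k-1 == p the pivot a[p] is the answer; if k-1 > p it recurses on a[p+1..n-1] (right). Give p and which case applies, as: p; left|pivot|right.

pivot = a[11] = 2; i = -1
j=0: a[0]=4 > 2 → no swap
j=1: a[1]=4 > 2 → no swap
j=2: a[2]=1 ≤ 2 → i=0, swap a[0],a[2] → [1, 4, 4, 2, 1, 2, 1, 4, 1, 2, 1, 2]
j=3: a[3]=2 ≤ 2 → i=1, swap a[1],a[3] → [1, 2, 4, 4, 1, 2, 1, 4, 1, 2, 1, 2]
j=4: a[4]=1 ≤ 2 → i=2, swap a[2],a[4] → [1, 2, 1, 4, 4, 2, 1, 4, 1, 2, 1, 2]
j=5: a[5]=2 ≤ 2 → i=3, swap a[3],a[5] → [1, 2, 1, 2, 4, 4, 1, 4, 1, 2, 1, 2]
j=6: a[6]=1 ≤ 2 → i=4, swap a[4],a[6] → [1, 2, 1, 2, 1, 4, 4, 4, 1, 2, 1, 2]
j=7: a[7]=4 > 2 → no swap
j=8: a[8]=1 ≤ 2 → i=5, swap a[5],a[8] → [1, 2, 1, 2, 1, 1, 4, 4, 4, 2, 1, 2]
j=9: a[9]=2 ≤ 2 → i=6, swap a[6],a[9] → [1, 2, 1, 2, 1, 1, 2, 4, 4, 4, 1, 2]
j=10: a[10]=1 ≤ 2 → i=7, swap a[7],a[10] → [1, 2, 1, 2, 1, 1, 2, 1, 4, 4, 4, 2]
final swap a[8],a[11] → [1, 2, 1, 2, 1, 1, 2, 1, 2, 4, 4, 4]; return 8
p = 8; k-1 = 5 < 8 ⇒ left

8; left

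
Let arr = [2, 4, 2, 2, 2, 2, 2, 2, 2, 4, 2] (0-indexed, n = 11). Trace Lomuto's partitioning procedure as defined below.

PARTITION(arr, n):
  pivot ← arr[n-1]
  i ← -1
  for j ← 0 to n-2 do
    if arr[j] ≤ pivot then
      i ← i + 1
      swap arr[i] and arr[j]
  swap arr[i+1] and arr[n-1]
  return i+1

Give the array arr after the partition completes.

pivot=2, i=-1
j=0: 2≤2, i=0, swap(0,0) ⇒ [2, 4, 2, 2, 2, 2, 2, 2, 2, 4, 2]
j=1: 4>2, skip
j=2: 2≤2, i=1, swap(1,2) ⇒ [2, 2, 4, 2, 2, 2, 2, 2, 2, 4, 2]
j=3: 2≤2, i=2, swap(2,3) ⇒ [2, 2, 2, 4, 2, 2, 2, 2, 2, 4, 2]
j=4: 2≤2, i=3, swap(3,4) ⇒ [2, 2, 2, 2, 4, 2, 2, 2, 2, 4, 2]
j=5: 2≤2, i=4, swap(4,5) ⇒ [2, 2, 2, 2, 2, 4, 2, 2, 2, 4, 2]
j=6: 2≤2, i=5, swap(5,6) ⇒ [2, 2, 2, 2, 2, 2, 4, 2, 2, 4, 2]
j=7: 2≤2, i=6, swap(6,7) ⇒ [2, 2, 2, 2, 2, 2, 2, 4, 2, 4, 2]
j=8: 2≤2, i=7, swap(7,8) ⇒ [2, 2, 2, 2, 2, 2, 2, 2, 4, 4, 2]
j=9: 4>2, skip
swap(8,10) ⇒ [2, 2, 2, 2, 2, 2, 2, 2, 2, 4, 4]; return 8

[2, 2, 2, 2, 2, 2, 2, 2, 2, 4, 4]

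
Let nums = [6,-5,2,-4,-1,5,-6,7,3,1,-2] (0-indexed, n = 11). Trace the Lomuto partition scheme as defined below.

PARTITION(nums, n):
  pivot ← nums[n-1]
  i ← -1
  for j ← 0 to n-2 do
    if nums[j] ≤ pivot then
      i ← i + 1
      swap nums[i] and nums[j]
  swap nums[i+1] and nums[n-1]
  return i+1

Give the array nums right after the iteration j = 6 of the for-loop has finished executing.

pivot=-2, i=-1
j=0: 6>-2, skip
j=1: -5≤-2, i=0, swap(0,1) ⇒ [-5,6,2,-4,-1,5,-6,7,3,1,-2]
j=2: 2>-2, skip
j=3: -4≤-2, i=1, swap(1,3) ⇒ [-5,-4,2,6,-1,5,-6,7,3,1,-2]
j=4: -1>-2, skip
j=5: 5>-2, skip
j=6: -6≤-2, i=2, swap(2,6) ⇒ [-5,-4,-6,6,-1,5,2,7,3,1,-2]
(after j=6) nums = [-5,-4,-6,6,-1,5,2,7,3,1,-2]

[-5,-4,-6,6,-1,5,2,7,3,1,-2]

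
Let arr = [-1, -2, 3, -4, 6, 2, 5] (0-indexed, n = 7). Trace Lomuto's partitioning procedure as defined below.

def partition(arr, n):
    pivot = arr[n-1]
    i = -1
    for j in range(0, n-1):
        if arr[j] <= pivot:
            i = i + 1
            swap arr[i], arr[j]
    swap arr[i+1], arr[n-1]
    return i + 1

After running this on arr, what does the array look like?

[-1, -2, 3, -4, 2, 5, 6]

pivot = arr[6] = 5; i = -1
j=0: arr[0]=-1 ≤ 5 → i=0, swap arr[0],arr[0] (no change) → [-1, -2, 3, -4, 6, 2, 5]
j=1: arr[1]=-2 ≤ 5 → i=1, swap arr[1],arr[1] (no change) → [-1, -2, 3, -4, 6, 2, 5]
j=2: arr[2]=3 ≤ 5 → i=2, swap arr[2],arr[2] (no change) → [-1, -2, 3, -4, 6, 2, 5]
j=3: arr[3]=-4 ≤ 5 → i=3, swap arr[3],arr[3] (no change) → [-1, -2, 3, -4, 6, 2, 5]
j=4: arr[4]=6 > 5 → no swap
j=5: arr[5]=2 ≤ 5 → i=4, swap arr[4],arr[5] → [-1, -2, 3, -4, 2, 6, 5]
final swap arr[5],arr[6] → [-1, -2, 3, -4, 2, 5, 6]; return 5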